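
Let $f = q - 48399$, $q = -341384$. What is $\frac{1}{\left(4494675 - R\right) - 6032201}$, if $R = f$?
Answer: $- \frac{1}{1147743} \approx -8.7128 \cdot 10^{-7}$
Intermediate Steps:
$f = -389783$ ($f = -341384 - 48399 = -389783$)
$R = -389783$
$\frac{1}{\left(4494675 - R\right) - 6032201} = \frac{1}{\left(4494675 - -389783\right) - 6032201} = \frac{1}{\left(4494675 + 389783\right) - 6032201} = \frac{1}{4884458 - 6032201} = \frac{1}{-1147743} = - \frac{1}{1147743}$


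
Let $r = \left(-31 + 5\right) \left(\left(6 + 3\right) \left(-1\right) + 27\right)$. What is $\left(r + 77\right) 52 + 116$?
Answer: $-20216$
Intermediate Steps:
$r = -468$ ($r = - 26 \left(9 \left(-1\right) + 27\right) = - 26 \left(-9 + 27\right) = \left(-26\right) 18 = -468$)
$\left(r + 77\right) 52 + 116 = \left(-468 + 77\right) 52 + 116 = \left(-391\right) 52 + 116 = -20332 + 116 = -20216$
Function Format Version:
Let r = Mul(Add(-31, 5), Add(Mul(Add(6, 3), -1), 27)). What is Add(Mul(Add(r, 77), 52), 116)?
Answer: -20216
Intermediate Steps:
r = -468 (r = Mul(-26, Add(Mul(9, -1), 27)) = Mul(-26, Add(-9, 27)) = Mul(-26, 18) = -468)
Add(Mul(Add(r, 77), 52), 116) = Add(Mul(Add(-468, 77), 52), 116) = Add(Mul(-391, 52), 116) = Add(-20332, 116) = -20216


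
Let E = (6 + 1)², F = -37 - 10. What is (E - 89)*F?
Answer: 1880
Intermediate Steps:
F = -47
E = 49 (E = 7² = 49)
(E - 89)*F = (49 - 89)*(-47) = -40*(-47) = 1880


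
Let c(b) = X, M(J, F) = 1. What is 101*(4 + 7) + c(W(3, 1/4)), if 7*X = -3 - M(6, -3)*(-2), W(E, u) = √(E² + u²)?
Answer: 7776/7 ≈ 1110.9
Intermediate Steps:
X = -⅐ (X = (-3 - (-2))/7 = (-3 - 1*(-2))/7 = (-3 + 2)/7 = (⅐)*(-1) = -⅐ ≈ -0.14286)
c(b) = -⅐
101*(4 + 7) + c(W(3, 1/4)) = 101*(4 + 7) - ⅐ = 101*11 - ⅐ = 1111 - ⅐ = 7776/7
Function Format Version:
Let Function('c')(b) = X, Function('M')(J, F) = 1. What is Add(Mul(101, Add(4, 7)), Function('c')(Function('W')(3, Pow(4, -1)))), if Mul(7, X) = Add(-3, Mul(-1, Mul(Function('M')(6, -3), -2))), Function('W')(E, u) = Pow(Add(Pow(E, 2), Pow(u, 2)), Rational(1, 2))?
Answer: Rational(7776, 7) ≈ 1110.9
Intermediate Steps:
X = Rational(-1, 7) (X = Mul(Rational(1, 7), Add(-3, Mul(-1, Mul(1, -2)))) = Mul(Rational(1, 7), Add(-3, Mul(-1, -2))) = Mul(Rational(1, 7), Add(-3, 2)) = Mul(Rational(1, 7), -1) = Rational(-1, 7) ≈ -0.14286)
Function('c')(b) = Rational(-1, 7)
Add(Mul(101, Add(4, 7)), Function('c')(Function('W')(3, Pow(4, -1)))) = Add(Mul(101, Add(4, 7)), Rational(-1, 7)) = Add(Mul(101, 11), Rational(-1, 7)) = Add(1111, Rational(-1, 7)) = Rational(7776, 7)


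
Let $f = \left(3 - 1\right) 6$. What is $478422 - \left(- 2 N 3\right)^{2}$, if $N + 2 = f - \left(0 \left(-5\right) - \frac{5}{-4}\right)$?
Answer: $\frac{1902663}{4} \approx 4.7567 \cdot 10^{5}$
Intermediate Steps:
$f = 12$ ($f = 2 \cdot 6 = 12$)
$N = \frac{35}{4}$ ($N = -2 + \left(12 - \left(0 \left(-5\right) - \frac{5}{-4}\right)\right) = -2 + \left(12 - \left(0 - - \frac{5}{4}\right)\right) = -2 + \left(12 - \left(0 + \frac{5}{4}\right)\right) = -2 + \left(12 - \frac{5}{4}\right) = -2 + \frac{43}{4} = \frac{35}{4} \approx 8.75$)
$478422 - \left(- 2 N 3\right)^{2} = 478422 - \left(\left(-2\right) \frac{35}{4} \cdot 3\right)^{2} = 478422 - \left(\left(- \frac{35}{2}\right) 3\right)^{2} = 478422 - \left(- \frac{105}{2}\right)^{2} = 478422 - \frac{11025}{4} = \frac{1902663}{4}$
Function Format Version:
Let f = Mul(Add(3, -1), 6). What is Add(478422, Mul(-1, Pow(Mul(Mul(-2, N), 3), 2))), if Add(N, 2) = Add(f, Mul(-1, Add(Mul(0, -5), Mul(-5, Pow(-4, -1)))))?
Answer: Rational(1902663, 4) ≈ 4.7567e+5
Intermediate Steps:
f = 12 (f = Mul(2, 6) = 12)
N = Rational(35, 4) (N = Add(-2, Add(12, Mul(-1, Add(Mul(0, -5), Mul(-5, Pow(-4, -1)))))) = Add(-2, Add(12, Mul(-1, Add(0, Mul(-5, Rational(-1, 4)))))) = Add(-2, Add(12, Mul(-1, Add(0, Rational(5, 4))))) = Add(-2, Add(12, Mul(-1, Rational(5, 4)))) = Add(-2, Add(12, Rational(-5, 4))) = Add(-2, Rational(43, 4)) = Rational(35, 4) ≈ 8.7500)
Add(478422, Mul(-1, Pow(Mul(Mul(-2, N), 3), 2))) = Add(478422, Mul(-1, Pow(Mul(Mul(-2, Rational(35, 4)), 3), 2))) = Add(478422, Mul(-1, Pow(Mul(Rational(-35, 2), 3), 2))) = Add(478422, Mul(-1, Pow(Rational(-105, 2), 2))) = Add(478422, Mul(-1, Rational(11025, 4))) = Add(478422, Rational(-11025, 4)) = Rational(1902663, 4)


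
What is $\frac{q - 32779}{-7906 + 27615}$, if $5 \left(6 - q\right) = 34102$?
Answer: $- \frac{197967}{98545} \approx -2.0089$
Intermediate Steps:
$q = - \frac{34072}{5}$ ($q = 6 - \frac{34102}{5} = - \frac{34072}{5} \approx -6814.4$)
$\frac{q - 32779}{-7906 + 27615} = \frac{- \frac{34072}{5} - 32779}{-7906 + 27615} = - \frac{197967}{5 \cdot 19709} = \left(- \frac{197967}{5}\right) \frac{1}{19709} = - \frac{197967}{98545}$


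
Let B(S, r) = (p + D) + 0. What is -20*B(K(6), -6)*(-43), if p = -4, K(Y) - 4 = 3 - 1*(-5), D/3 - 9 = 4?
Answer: 30100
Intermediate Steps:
D = 39 (D = 27 + 3*4 = 27 + 12 = 39)
K(Y) = 12 (K(Y) = 4 + (3 - 1*(-5)) = 4 + (3 + 5) = 4 + 8 = 12)
B(S, r) = 35 (B(S, r) = (-4 + 39) + 0 = 35 + 0 = 35)
-20*B(K(6), -6)*(-43) = -20*35*(-43) = -700*(-43) = 30100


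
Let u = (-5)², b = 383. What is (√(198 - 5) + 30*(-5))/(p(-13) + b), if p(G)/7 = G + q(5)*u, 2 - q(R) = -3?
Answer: -50/389 + √193/1167 ≈ -0.11663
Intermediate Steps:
u = 25
q(R) = 5 (q(R) = 2 - 1*(-3) = 2 + 3 = 5)
p(G) = 875 + 7*G (p(G) = 7*(G + 5*25) = 7*(G + 125) = 7*(125 + G) = 875 + 7*G)
(√(198 - 5) + 30*(-5))/(p(-13) + b) = (√(198 - 5) + 30*(-5))/((875 + 7*(-13)) + 383) = (√193 - 150)/((875 - 91) + 383) = (-150 + √193)/(784 + 383) = (-150 + √193)/1167 = (-150 + √193)*(1/1167) = -50/389 + √193/1167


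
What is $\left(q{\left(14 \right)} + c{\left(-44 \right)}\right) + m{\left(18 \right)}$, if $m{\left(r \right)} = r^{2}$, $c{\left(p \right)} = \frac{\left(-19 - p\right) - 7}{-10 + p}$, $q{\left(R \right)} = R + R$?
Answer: $\frac{1055}{3} \approx 351.67$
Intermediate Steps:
$q{\left(R \right)} = 2 R$
$c{\left(p \right)} = \frac{-26 - p}{-10 + p}$
$\left(q{\left(14 \right)} + c{\left(-44 \right)}\right) + m{\left(18 \right)} = \left(2 \cdot 14 + \frac{-26 - -44}{-10 - 44}\right) + 18^{2} = \left(28 + \frac{-26 + 44}{-54}\right) + 324 = \left(28 - \frac{1}{3}\right) + 324 = \frac{83}{3} + 324 = \frac{1055}{3}$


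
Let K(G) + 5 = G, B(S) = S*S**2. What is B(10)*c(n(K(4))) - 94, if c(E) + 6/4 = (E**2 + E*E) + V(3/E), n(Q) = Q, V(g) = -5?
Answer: -4594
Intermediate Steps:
B(S) = S**3
K(G) = -5 + G
c(E) = -13/2 + 2*E**2 (c(E) = -3/2 + ((E**2 + E*E) - 5) = -3/2 + ((E**2 + E**2) - 5) = -3/2 + (2*E**2 - 5) = -3/2 + (-5 + 2*E**2) = -13/2 + 2*E**2)
B(10)*c(n(K(4))) - 94 = 10**3*(-13/2 + 2*(-5 + 4)**2) - 94 = 1000*(-13/2 + 2*(-1)**2) - 94 = 1000*(-13/2 + 2*1) - 94 = 1000*(-13/2 + 2) - 94 = 1000*(-9/2) - 94 = -4500 - 94 = -4594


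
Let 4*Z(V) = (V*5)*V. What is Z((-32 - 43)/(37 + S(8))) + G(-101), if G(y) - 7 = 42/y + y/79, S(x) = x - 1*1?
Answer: 552243871/61789376 ≈ 8.9375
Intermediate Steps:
S(x) = -1 + x (S(x) = x - 1 = -1 + x)
G(y) = 7 + 42/y + y/79 (G(y) = 7 + (42/y + y/79) = 7 + 42/y + y/79)
Z(V) = 5*V²/4 (Z(V) = ((V*5)*V)/4 = ((5*V)*V)/4 = (5*V²)/4 = 5*V²/4)
Z((-32 - 43)/(37 + S(8))) + G(-101) = 5*((-32 - 43)/(37 + (-1 + 8)))²/4 + (7 + 42/(-101) + (1/79)*(-101)) = 5*(-75/(37 + 7))²/4 + (7 + 42*(-1/101) - 101/79) = 5*(-75/44)²/4 + (7 - 42/101 - 101/79) = 5*(-75*1/44)²/4 + 42334/7979 = 5*(-75/44)²/4 + 42334/7979 = (5/4)*(5625/1936) + 42334/7979 = 28125/7744 + 42334/7979 = 552243871/61789376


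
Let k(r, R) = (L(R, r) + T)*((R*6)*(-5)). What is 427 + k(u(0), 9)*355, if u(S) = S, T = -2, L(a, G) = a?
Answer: -670523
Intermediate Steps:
k(r, R) = -30*R*(-2 + R) (k(r, R) = (R - 2)*((R*6)*(-5)) = (-2 + R)*((6*R)*(-5)) = (-2 + R)*(-30*R) = -30*R*(-2 + R))
427 + k(u(0), 9)*355 = 427 + (30*9*(2 - 1*9))*355 = 427 + (30*9*(2 - 9))*355 = 427 + (30*9*(-7))*355 = 427 - 1890*355 = 427 - 670950 = -670523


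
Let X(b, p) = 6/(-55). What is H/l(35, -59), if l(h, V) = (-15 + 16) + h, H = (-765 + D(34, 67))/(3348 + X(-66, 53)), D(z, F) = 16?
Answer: -41195/6628824 ≈ -0.0062145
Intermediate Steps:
X(b, p) = -6/55 (X(b, p) = 6*(-1/55) = -6/55)
H = -41195/184134 (H = (-765 + 16)/(3348 - 6/55) = -749/184134/55 = -749*55/184134 = -41195/184134 ≈ -0.22372)
l(h, V) = 1 + h
H/l(35, -59) = -41195/(184134*(1 + 35)) = -41195/184134/36 = -41195/184134*1/36 = -41195/6628824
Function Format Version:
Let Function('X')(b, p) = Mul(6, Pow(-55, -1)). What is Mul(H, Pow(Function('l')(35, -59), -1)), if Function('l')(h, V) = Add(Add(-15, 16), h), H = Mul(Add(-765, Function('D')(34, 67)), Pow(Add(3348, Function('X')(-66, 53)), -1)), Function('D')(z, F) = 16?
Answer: Rational(-41195, 6628824) ≈ -0.0062145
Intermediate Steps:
Function('X')(b, p) = Rational(-6, 55) (Function('X')(b, p) = Mul(6, Rational(-1, 55)) = Rational(-6, 55))
H = Rational(-41195, 184134) (H = Mul(Add(-765, 16), Pow(Add(3348, Rational(-6, 55)), -1)) = Mul(-749, Pow(Rational(184134, 55), -1)) = Mul(-749, Rational(55, 184134)) = Rational(-41195, 184134) ≈ -0.22372)
Function('l')(h, V) = Add(1, h)
Mul(H, Pow(Function('l')(35, -59), -1)) = Mul(Rational(-41195, 184134), Pow(Add(1, 35), -1)) = Mul(Rational(-41195, 184134), Pow(36, -1)) = Mul(Rational(-41195, 184134), Rational(1, 36)) = Rational(-41195, 6628824)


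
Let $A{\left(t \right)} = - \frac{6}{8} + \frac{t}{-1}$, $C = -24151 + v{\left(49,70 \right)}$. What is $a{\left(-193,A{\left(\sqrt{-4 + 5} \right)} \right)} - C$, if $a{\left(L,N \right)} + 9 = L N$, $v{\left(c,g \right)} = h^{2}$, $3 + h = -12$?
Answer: $\frac{97019}{4} \approx 24255.0$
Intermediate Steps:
$h = -15$ ($h = -3 - 12 = -15$)
$v{\left(c,g \right)} = 225$ ($v{\left(c,g \right)} = \left(-15\right)^{2} = 225$)
$C = -23926$ ($C = -24151 + 225 = -23926$)
$A{\left(t \right)} = - \frac{3}{4} - t$ ($A{\left(t \right)} = \left(-6\right) \frac{1}{8} + t \left(-1\right) = - \frac{3}{4} - t$)
$a{\left(L,N \right)} = -9 + L N$
$a{\left(-193,A{\left(\sqrt{-4 + 5} \right)} \right)} - C = \left(-9 - 193 \left(- \frac{3}{4} - \sqrt{-4 + 5}\right)\right) - -23926 = \left(-9 - 193 \left(- \frac{3}{4} - \sqrt{1}\right)\right) + 23926 = \left(-9 - 193 \left(- \frac{3}{4} - 1\right)\right) + 23926 = \left(-9 - - \frac{1351}{4}\right) + 23926 = \left(-9 + \frac{1351}{4}\right) + 23926 = \frac{1315}{4} + 23926 = \frac{97019}{4}$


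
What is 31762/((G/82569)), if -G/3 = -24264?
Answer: 437092763/12132 ≈ 36028.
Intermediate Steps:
G = 72792 (G = -3*(-24264) = 72792)
31762/((G/82569)) = 31762/((72792/82569)) = 31762/((72792*(1/82569))) = 31762/(24264/27523) = 31762*(27523/24264) = 437092763/12132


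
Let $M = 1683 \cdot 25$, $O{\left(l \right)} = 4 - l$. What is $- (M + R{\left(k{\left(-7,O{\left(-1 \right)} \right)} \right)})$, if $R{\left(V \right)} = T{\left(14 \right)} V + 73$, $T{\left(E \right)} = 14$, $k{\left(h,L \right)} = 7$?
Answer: $-42246$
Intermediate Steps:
$M = 42075$
$R{\left(V \right)} = 73 + 14 V$ ($R{\left(V \right)} = 14 V + 73 = 73 + 14 V$)
$- (M + R{\left(k{\left(-7,O{\left(-1 \right)} \right)} \right)}) = - (42075 + \left(73 + 14 \cdot 7\right)) = - (42075 + \left(73 + 98\right)) = - (42075 + 171) = \left(-1\right) 42246 = -42246$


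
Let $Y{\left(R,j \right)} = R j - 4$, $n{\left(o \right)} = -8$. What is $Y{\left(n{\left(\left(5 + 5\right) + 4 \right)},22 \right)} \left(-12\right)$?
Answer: $2160$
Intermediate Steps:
$Y{\left(R,j \right)} = -4 + R j$
$Y{\left(n{\left(\left(5 + 5\right) + 4 \right)},22 \right)} \left(-12\right) = \left(-4 - 176\right) \left(-12\right) = \left(-180\right) \left(-12\right) = 2160$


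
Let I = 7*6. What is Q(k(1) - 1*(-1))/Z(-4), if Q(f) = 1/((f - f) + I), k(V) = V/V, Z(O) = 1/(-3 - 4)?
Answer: -1/6 ≈ -0.16667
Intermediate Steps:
Z(O) = -1/7 (Z(O) = 1/(-7) = -1/7)
k(V) = 1
I = 42
Q(f) = 1/42 (Q(f) = 1/((f - f) + 42) = 1/(0 + 42) = 1/42)
Q(k(1) - 1*(-1))/Z(-4) = (1/42)/(-1/7) = -7*1/42 = -1/6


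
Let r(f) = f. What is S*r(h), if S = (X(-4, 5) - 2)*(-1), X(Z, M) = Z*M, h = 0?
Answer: 0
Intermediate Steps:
X(Z, M) = M*Z
S = 22 (S = (5*(-4) - 2)*(-1) = (-20 - 2)*(-1) = -22*(-1) = 22)
S*r(h) = 22*0 = 0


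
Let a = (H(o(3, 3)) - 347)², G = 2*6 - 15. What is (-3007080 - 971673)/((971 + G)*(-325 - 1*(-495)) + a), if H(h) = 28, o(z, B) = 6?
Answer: -3978753/266321 ≈ -14.940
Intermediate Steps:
G = -3 (G = 12 - 15 = -3)
a = 101761 (a = (28 - 347)² = (-319)² = 101761)
(-3007080 - 971673)/((971 + G)*(-325 - 1*(-495)) + a) = (-3007080 - 971673)/((971 - 3)*(-325 - 1*(-495)) + 101761) = -3978753/(968*(-325 + 495) + 101761) = -3978753/(968*170 + 101761) = -3978753/(164560 + 101761) = -3978753/266321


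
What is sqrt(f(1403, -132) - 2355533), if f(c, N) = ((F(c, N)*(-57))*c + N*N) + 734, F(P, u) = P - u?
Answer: 2*I*sqrt(31273215) ≈ 11185.0*I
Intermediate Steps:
f(c, N) = 734 + N**2 + c*(-57*c + 57*N) (f(c, N) = (((c - N)*(-57))*c + N*N) + 734 = ((-57*c + 57*N)*c + N**2) + 734 = (c*(-57*c + 57*N) + N**2) + 734 = (N**2 + c*(-57*c + 57*N)) + 734 = 734 + N**2 + c*(-57*c + 57*N))
sqrt(f(1403, -132) - 2355533) = sqrt((734 + (-132)**2 + 57*1403*(-132 - 1*1403)) - 2355533) = sqrt((734 + 17424 + 57*1403*(-132 - 1403)) - 2355533) = sqrt((734 + 17424 + 57*1403*(-1535)) - 2355533) = sqrt((734 + 17424 - 122755485) - 2355533) = sqrt(-122737327 - 2355533) = sqrt(-125092860) = 2*I*sqrt(31273215)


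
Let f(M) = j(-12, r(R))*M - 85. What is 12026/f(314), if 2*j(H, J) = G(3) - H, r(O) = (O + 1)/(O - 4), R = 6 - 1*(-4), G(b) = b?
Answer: 6013/1135 ≈ 5.2978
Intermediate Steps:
R = 10 (R = 6 + 4 = 10)
r(O) = (1 + O)/(-4 + O)
j(H, J) = 3/2 - H/2 (j(H, J) = (3 - H)/2 = 3/2 - H/2)
f(M) = -85 + 15*M/2 (f(M) = (3/2 - 1/2*(-12))*M - 85 = (3/2 + 6)*M - 85 = 15*M/2 - 85 = -85 + 15*M/2)
12026/f(314) = 12026/(-85 + (15/2)*314) = 12026/(-85 + 2355) = 12026/2270 = 12026*(1/2270) = 6013/1135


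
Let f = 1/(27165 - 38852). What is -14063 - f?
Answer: -164354280/11687 ≈ -14063.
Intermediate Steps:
f = -1/11687 (f = 1/(-11687) = -1/11687 ≈ -8.5565e-5)
-14063 - f = -14063 - 1*(-1/11687) = -14063 + 1/11687 = -164354280/11687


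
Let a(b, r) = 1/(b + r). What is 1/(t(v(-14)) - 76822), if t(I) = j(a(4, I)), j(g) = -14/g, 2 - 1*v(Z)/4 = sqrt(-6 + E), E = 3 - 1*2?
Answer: -7699/592747578 - 14*I*sqrt(5)/1481868945 ≈ -1.2989e-5 - 2.1125e-8*I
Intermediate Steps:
E = 1 (E = 3 - 2 = 1)
v(Z) = 8 - 4*I*sqrt(5) (v(Z) = 8 - 4*sqrt(-6 + 1) = 8 - 4*I*sqrt(5))
t(I) = -56 - 14*I (t(I) = -(56 + 14*I) = -14*(4 + I) = -56 - 14*I)
1/(t(v(-14)) - 76822) = 1/((-56 - 14*(8 - 4*I*sqrt(5))) - 76822) = 1/((-56 + (-112 + 56*I*sqrt(5))) - 76822) = 1/((-168 + 56*I*sqrt(5)) - 76822) = 1/(-76990 + 56*I*sqrt(5))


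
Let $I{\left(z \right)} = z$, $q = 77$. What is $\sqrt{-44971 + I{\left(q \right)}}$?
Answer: $i \sqrt{44894} \approx 211.88 i$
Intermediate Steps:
$\sqrt{-44971 + I{\left(q \right)}} = \sqrt{-44971 + 77} = \sqrt{-44894} = i \sqrt{44894}$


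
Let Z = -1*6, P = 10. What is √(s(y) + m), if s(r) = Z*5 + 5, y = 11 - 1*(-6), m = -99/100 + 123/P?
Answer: 37*I/10 ≈ 3.7*I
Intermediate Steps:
m = 1131/100 (m = -99/100 + 123/10 = 1131/100 ≈ 11.310)
y = 17 (y = 11 + 6 = 17)
Z = -6
s(r) = -25 (s(r) = -6*5 + 5 = -30 + 5 = -25)
√(s(y) + m) = √(-25 + 1131/100) = √(-1369/100) = 37*I/10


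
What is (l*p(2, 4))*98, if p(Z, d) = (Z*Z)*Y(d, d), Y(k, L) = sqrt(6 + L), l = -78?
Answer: -30576*sqrt(10) ≈ -96690.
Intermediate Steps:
p(Z, d) = Z**2*sqrt(6 + d) (p(Z, d) = (Z*Z)*sqrt(6 + d) = Z**2*sqrt(6 + d))
(l*p(2, 4))*98 = -78*2**2*sqrt(6 + 4)*98 = -312*sqrt(10)*98 = -30576*sqrt(10)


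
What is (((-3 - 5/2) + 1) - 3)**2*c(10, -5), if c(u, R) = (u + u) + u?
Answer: 3375/2 ≈ 1687.5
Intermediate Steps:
c(u, R) = 3*u (c(u, R) = 2*u + u = 3*u)
(((-3 - 5/2) + 1) - 3)**2*c(10, -5) = (((-3 - 5/2) + 1) - 3)**2*(3*10) = (((-3 - 5*1/2) + 1) - 3)**2*30 = (((-3 - 5/2) + 1) - 3)**2*30 = ((-11/2 + 1) - 3)**2*30 = (-9/2 - 3)**2*30 = (-15/2)**2*30 = (225/4)*30 = 3375/2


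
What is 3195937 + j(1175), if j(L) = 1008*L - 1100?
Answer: 4379237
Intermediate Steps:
j(L) = -1100 + 1008*L
3195937 + j(1175) = 3195937 + (-1100 + 1008*1175) = 3195937 + (-1100 + 1184400) = 3195937 + 1183300 = 4379237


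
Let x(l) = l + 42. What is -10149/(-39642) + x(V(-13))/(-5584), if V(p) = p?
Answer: 9253733/36893488 ≈ 0.25082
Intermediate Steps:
x(l) = 42 + l
-10149/(-39642) + x(V(-13))/(-5584) = -10149/(-39642) + (42 - 13)/(-5584) = -10149*(-1/39642) + 29*(-1/5584) = 3383/13214 - 29/5584 = 9253733/36893488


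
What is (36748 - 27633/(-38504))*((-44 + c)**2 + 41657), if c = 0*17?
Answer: 61682901641625/38504 ≈ 1.6020e+9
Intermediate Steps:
c = 0
(36748 - 27633/(-38504))*((-44 + c)**2 + 41657) = (36748 - 27633/(-38504))*((-44 + 0)**2 + 41657) = (36748 - 27633*(-1/38504))*((-44)**2 + 41657) = (36748 + 27633/38504)*(1936 + 41657) = (1414972625/38504)*43593 = 61682901641625/38504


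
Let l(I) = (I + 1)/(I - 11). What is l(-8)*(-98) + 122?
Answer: 1632/19 ≈ 85.895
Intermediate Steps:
l(I) = (1 + I)/(-11 + I)
l(-8)*(-98) + 122 = ((1 - 8)/(-11 - 8))*(-98) + 122 = (-7/(-19))*(-98) + 122 = -1/19*(-7)*(-98) + 122 = (7/19)*(-98) + 122 = -686/19 + 122 = 1632/19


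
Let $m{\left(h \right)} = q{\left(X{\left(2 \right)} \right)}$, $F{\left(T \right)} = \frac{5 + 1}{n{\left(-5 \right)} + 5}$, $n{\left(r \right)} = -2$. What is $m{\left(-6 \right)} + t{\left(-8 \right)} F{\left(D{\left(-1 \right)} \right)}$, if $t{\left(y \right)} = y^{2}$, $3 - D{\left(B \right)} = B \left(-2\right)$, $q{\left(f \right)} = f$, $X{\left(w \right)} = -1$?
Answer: $127$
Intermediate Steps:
$D{\left(B \right)} = 3 + 2 B$ ($D{\left(B \right)} = 3 - B \left(-2\right) = 3 - - 2 B = 3 + 2 B$)
$F{\left(T \right)} = 2$ ($F{\left(T \right)} = \frac{5 + 1}{-2 + 5} = \frac{6}{3} = 6 \cdot \frac{1}{3} = 2$)
$m{\left(h \right)} = -1$
$m{\left(-6 \right)} + t{\left(-8 \right)} F{\left(D{\left(-1 \right)} \right)} = -1 + \left(-8\right)^{2} \cdot 2 = -1 + 64 \cdot 2 = -1 + 128 = 127$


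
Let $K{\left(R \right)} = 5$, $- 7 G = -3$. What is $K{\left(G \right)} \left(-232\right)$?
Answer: $-1160$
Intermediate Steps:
$G = \frac{3}{7}$ ($G = \left(- \frac{1}{7}\right) \left(-3\right) = \frac{3}{7} \approx 0.42857$)
$K{\left(G \right)} \left(-232\right) = 5 \left(-232\right) = -1160$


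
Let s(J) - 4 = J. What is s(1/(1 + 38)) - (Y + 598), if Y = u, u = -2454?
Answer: 72541/39 ≈ 1860.0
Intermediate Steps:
s(J) = 4 + J
Y = -2454
s(1/(1 + 38)) - (Y + 598) = (4 + 1/(1 + 38)) - (-2454 + 598) = (4 + 1/39) - 1*(-1856) = (4 + 1/39) + 1856 = 157/39 + 1856 = 72541/39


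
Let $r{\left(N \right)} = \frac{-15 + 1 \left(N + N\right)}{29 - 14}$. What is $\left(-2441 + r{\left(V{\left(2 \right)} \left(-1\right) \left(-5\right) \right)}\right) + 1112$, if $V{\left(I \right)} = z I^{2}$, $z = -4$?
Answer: $- \frac{4022}{3} \approx -1340.7$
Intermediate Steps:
$V{\left(I \right)} = - 4 I^{2}$
$r{\left(N \right)} = -1 + \frac{2 N}{15}$ ($r{\left(N \right)} = \frac{-15 + 1 \cdot 2 N}{15} = \left(-15 + 2 N\right) \frac{1}{15} = -1 + \frac{2 N}{15}$)
$\left(-2441 + r{\left(V{\left(2 \right)} \left(-1\right) \left(-5\right) \right)}\right) + 1112 = \left(-2441 + \left(-1 + \frac{2 - 4 \cdot 2^{2} \left(-1\right) \left(-5\right)}{15}\right)\right) + 1112 = \left(-2441 + \left(-1 + \frac{2 \left(-4\right) 4 \left(-1\right) \left(-5\right)}{15}\right)\right) + 1112 = \left(-2441 + \left(-1 + \frac{2 \left(-16\right) \left(-1\right) \left(-5\right)}{15}\right)\right) + 1112 = \left(-2441 + \left(-1 + \frac{2 \cdot 16 \left(-5\right)}{15}\right)\right) + 1112 = \left(-2441 + \left(-1 + \frac{2}{15} \left(-80\right)\right)\right) + 1112 = \left(-2441 - \frac{35}{3}\right) + 1112 = - \frac{7358}{3} + 1112 = - \frac{4022}{3}$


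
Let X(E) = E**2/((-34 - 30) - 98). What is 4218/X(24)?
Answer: -18981/16 ≈ -1186.3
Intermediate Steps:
X(E) = -E**2/162 (X(E) = E**2/(-64 - 98) = E**2/(-162) = -E**2/162)
4218/X(24) = 4218/((-1/162*24**2)) = 4218/((-1/162*576)) = 4218/(-32/9) = 4218*(-9/32) = -18981/16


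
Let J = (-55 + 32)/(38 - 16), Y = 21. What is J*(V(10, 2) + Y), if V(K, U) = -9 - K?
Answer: -23/11 ≈ -2.0909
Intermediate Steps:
J = -23/22 ≈ -1.0455
J*(V(10, 2) + Y) = -23*((-9 - 1*10) + 21)/22 = -23*((-9 - 10) + 21)/22 = -23*(-19 + 21)/22 = -23/22*2 = -23/11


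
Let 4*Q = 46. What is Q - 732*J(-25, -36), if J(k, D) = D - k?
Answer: 16127/2 ≈ 8063.5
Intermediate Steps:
Q = 23/2 (Q = (¼)*46 = 23/2 ≈ 11.500)
Q - 732*J(-25, -36) = 23/2 - 732*(-36 - 1*(-25)) = 23/2 - 732*(-36 + 25) = 23/2 - 732*(-11) = 23/2 + 8052 = 16127/2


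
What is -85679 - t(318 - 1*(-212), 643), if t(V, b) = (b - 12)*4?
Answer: -88203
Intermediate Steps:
t(V, b) = -48 + 4*b (t(V, b) = (-12 + b)*4 = -48 + 4*b)
-85679 - t(318 - 1*(-212), 643) = -85679 - (-48 + 4*643) = -85679 - (-48 + 2572) = -85679 - 1*2524 = -85679 - 2524 = -88203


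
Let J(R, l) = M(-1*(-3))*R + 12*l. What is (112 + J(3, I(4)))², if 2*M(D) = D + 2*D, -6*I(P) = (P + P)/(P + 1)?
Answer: 1495729/100 ≈ 14957.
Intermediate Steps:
I(P) = -P/(3*(1 + P)) (I(P) = -(P + P)/(6*(P + 1)) = -2*P/(6*(1 + P)) = -P/(3*(1 + P)))
M(D) = 3*D/2 (M(D) = (D + 2*D)/2 = (3*D)/2 = 3*D/2)
J(R, l) = 12*l + 9*R/2 (J(R, l) = (3*(-1*(-3))/2)*R + 12*l = ((3/2)*3)*R + 12*l = 9*R/2 + 12*l = 12*l + 9*R/2)
(112 + J(3, I(4)))² = (112 + (12*(-1*4/(3 + 3*4)) + (9/2)*3))² = (112 + (12*(-1*4/(3 + 12)) + 27/2))² = (112 + (12*(-1*4/15) + 27/2))² = (112 + (12*(-1*4*1/15) + 27/2))² = (112 + (12*(-4/15) + 27/2))² = (112 + (-16/5 + 27/2))² = (112 + 103/10)² = (1223/10)² = 1495729/100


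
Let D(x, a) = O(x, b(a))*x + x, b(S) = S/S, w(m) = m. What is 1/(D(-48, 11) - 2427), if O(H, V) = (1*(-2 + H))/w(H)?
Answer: -1/2525 ≈ -0.00039604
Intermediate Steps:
b(S) = 1
O(H, V) = (-2 + H)/H (O(H, V) = (1*(-2 + H))/H = (-2 + H)/H)
D(x, a) = -2 + 2*x (D(x, a) = ((-2 + x)/x)*x + x = (-2 + x) + x = -2 + 2*x)
1/(D(-48, 11) - 2427) = 1/((-2 + 2*(-48)) - 2427) = 1/((-2 - 96) - 2427) = 1/(-98 - 2427) = 1/(-2525) = -1/2525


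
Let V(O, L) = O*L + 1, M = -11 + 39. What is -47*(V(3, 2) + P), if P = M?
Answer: -1645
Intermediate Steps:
M = 28
P = 28
V(O, L) = 1 + L*O (V(O, L) = L*O + 1 = 1 + L*O)
-47*(V(3, 2) + P) = -47*((1 + 2*3) + 28) = -47*((1 + 6) + 28) = -47*(7 + 28) = -47*35 = -1645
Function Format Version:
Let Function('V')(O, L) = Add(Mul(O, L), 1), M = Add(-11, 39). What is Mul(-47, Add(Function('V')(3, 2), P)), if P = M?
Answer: -1645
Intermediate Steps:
M = 28
P = 28
Function('V')(O, L) = Add(1, Mul(L, O)) (Function('V')(O, L) = Add(Mul(L, O), 1) = Add(1, Mul(L, O)))
Mul(-47, Add(Function('V')(3, 2), P)) = Mul(-47, Add(Add(1, Mul(2, 3)), 28)) = Mul(-47, Add(Add(1, 6), 28)) = Mul(-47, Add(7, 28)) = Mul(-47, 35) = -1645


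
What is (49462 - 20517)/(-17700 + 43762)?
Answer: 28945/26062 ≈ 1.1106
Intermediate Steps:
(49462 - 20517)/(-17700 + 43762) = 28945/26062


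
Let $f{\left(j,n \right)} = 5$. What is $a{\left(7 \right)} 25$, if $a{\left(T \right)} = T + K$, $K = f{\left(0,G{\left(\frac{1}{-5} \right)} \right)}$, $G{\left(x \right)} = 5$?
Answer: $300$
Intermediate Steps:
$K = 5$
$a{\left(T \right)} = 5 + T$ ($a{\left(T \right)} = T + 5 = 5 + T$)
$a{\left(7 \right)} 25 = \left(5 + 7\right) 25 = 12 \cdot 25 = 300$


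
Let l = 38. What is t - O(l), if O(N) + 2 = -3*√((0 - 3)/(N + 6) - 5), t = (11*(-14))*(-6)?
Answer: 926 + 3*I*√2453/22 ≈ 926.0 + 6.7538*I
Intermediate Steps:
t = 924 (t = -154*(-6) = 924)
O(N) = -2 - 3*√(-5 - 3/(6 + N)) (O(N) = -2 - 3*√((0 - 3)/(N + 6) - 5) = -2 - 3*√(-3/(6 + N) - 5) = -2 - 3*√(-5 - 3/(6 + N)))
t - O(l) = 924 - (-2 - 3*I*√(33 + 5*38)/√(6 + 38)) = 924 - (-2 - 3*I*√11*√(33 + 190)/22) = 924 - (-2 - 3*I*√2453/22) = 924 + (2 + 3*I*√2453/22) = 926 + 3*I*√2453/22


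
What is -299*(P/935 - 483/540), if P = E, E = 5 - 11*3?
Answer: 1860677/6732 ≈ 276.39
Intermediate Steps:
E = -28 (E = 5 - 33 = -28)
P = -28
-299*(P/935 - 483/540) = -299*(-28/935 - 483/540) = -299*(-28*1/935 - 483*1/540) = -299*(-28/935 - 161/180) = -299*(-6223/6732) = 1860677/6732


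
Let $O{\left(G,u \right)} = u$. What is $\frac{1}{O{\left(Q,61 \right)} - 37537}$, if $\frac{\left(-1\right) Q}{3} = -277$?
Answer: $- \frac{1}{37476} \approx -2.6684 \cdot 10^{-5}$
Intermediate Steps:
$Q = 831$ ($Q = \left(-3\right) \left(-277\right) = 831$)
$\frac{1}{O{\left(Q,61 \right)} - 37537} = \frac{1}{61 - 37537} = \frac{1}{-37476} = - \frac{1}{37476}$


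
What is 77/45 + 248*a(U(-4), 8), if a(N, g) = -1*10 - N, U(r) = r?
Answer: -66883/45 ≈ -1486.3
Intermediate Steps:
a(N, g) = -10 - N
77/45 + 248*a(U(-4), 8) = 77/45 + 248*(-10 - 1*(-4)) = 77*(1/45) + 248*(-10 + 4) = 77/45 + 248*(-6) = 77/45 - 1488 = -66883/45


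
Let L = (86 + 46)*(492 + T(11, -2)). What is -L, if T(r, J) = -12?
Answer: -63360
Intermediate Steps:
L = 63360 (L = (86 + 46)*(492 - 12) = 132*480 = 63360)
-L = -1*63360 = -63360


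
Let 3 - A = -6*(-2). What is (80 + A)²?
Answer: 5041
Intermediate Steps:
A = -9 (A = 3 - (-6)*(-2) = 3 - 1*12 = 3 - 12 = -9)
(80 + A)² = (80 - 9)² = 71² = 5041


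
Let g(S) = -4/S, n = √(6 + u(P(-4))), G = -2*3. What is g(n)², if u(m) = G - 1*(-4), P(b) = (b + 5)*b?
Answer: 4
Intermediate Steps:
G = -6
P(b) = b*(5 + b) (P(b) = (5 + b)*b = b*(5 + b))
u(m) = -2 (u(m) = -6 - 1*(-4) = -6 + 4 = -2)
n = 2 (n = √(6 - 2) = √4 = 2)
g(n)² = (-4/2)² = (-4*½)² = (-2)² = 4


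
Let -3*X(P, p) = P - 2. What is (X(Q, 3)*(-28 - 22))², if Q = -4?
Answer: 10000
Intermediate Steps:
X(P, p) = ⅔ - P/3 (X(P, p) = -(P - 2)/3 = -(-2 + P)/3 = ⅔ - P/3)
(X(Q, 3)*(-28 - 22))² = ((⅔ - ⅓*(-4))*(-28 - 22))² = ((⅔ + 4/3)*(-50))² = (2*(-50))² = (-100)² = 10000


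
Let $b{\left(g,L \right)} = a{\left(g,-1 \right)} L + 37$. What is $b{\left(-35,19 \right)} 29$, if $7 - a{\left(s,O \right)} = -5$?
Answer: $7685$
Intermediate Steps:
$a{\left(s,O \right)} = 12$ ($a{\left(s,O \right)} = 7 - -5 = 7 + 5 = 12$)
$b{\left(g,L \right)} = 37 + 12 L$ ($b{\left(g,L \right)} = 12 L + 37 = 37 + 12 L$)
$b{\left(-35,19 \right)} 29 = \left(37 + 12 \cdot 19\right) 29 = \left(37 + 228\right) 29 = 265 \cdot 29 = 7685$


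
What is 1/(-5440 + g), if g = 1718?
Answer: -1/3722 ≈ -0.00026867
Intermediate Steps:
1/(-5440 + g) = 1/(-5440 + 1718) = 1/(-3722) = -1/3722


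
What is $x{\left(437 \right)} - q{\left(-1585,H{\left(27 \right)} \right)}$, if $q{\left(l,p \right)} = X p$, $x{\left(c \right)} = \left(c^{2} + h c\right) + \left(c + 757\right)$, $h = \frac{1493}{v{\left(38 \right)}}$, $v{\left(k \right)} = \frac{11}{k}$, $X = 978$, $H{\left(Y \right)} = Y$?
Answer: $\frac{26616085}{11} \approx 2.4196 \cdot 10^{6}$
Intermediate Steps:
$h = \frac{56734}{11}$ ($h = \frac{1493}{11 \cdot \frac{1}{38}} = \frac{1493}{\frac{11}{38}} = 1493 \cdot \frac{38}{11} = \frac{56734}{11} \approx 5157.6$)
$x{\left(c \right)} = 757 + c^{2} + \frac{56745 c}{11}$ ($x{\left(c \right)} = \left(c^{2} + \frac{56734 c}{11}\right) + \left(c + 757\right) = \left(c^{2} + \frac{56734 c}{11}\right) + \left(757 + c\right) = 757 + c^{2} + \frac{56745 c}{11}$)
$q{\left(l,p \right)} = 978 p$
$x{\left(437 \right)} - q{\left(-1585,H{\left(27 \right)} \right)} = \left(757 + 437^{2} + \frac{56745}{11} \cdot 437\right) - 978 \cdot 27 = \left(757 + 190969 + \frac{24797565}{11}\right) - 26406 = \frac{26906551}{11} - 26406 = \frac{26616085}{11}$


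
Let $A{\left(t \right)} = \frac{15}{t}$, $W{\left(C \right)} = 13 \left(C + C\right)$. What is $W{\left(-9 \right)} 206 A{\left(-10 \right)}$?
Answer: $72306$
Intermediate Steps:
$W{\left(C \right)} = 26 C$ ($W{\left(C \right)} = 13 \cdot 2 C = 26 C$)
$W{\left(-9 \right)} 206 A{\left(-10 \right)} = 26 \left(-9\right) 206 \frac{15}{-10} = \left(-234\right) 206 \cdot 15 \left(- \frac{1}{10}\right) = \left(-48204\right) \left(- \frac{3}{2}\right) = 72306$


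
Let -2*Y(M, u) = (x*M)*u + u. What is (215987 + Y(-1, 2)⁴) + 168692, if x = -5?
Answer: 385975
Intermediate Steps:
Y(M, u) = -u/2 + 5*M*u/2 (Y(M, u) = -((-5*M)*u + u)/2 = -(-5*M*u + u)/2 = -(u - 5*M*u)/2 = -u/2 + 5*M*u/2)
(215987 + Y(-1, 2)⁴) + 168692 = (215987 + ((½)*2*(-1 + 5*(-1)))⁴) + 168692 = (215987 + ((½)*2*(-1 - 5))⁴) + 168692 = (215987 + ((½)*2*(-6))⁴) + 168692 = (215987 + (-6)⁴) + 168692 = (215987 + 1296) + 168692 = 217283 + 168692 = 385975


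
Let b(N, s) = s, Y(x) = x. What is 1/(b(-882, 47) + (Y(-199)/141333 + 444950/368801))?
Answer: 52123751733/2512629058402 ≈ 0.020745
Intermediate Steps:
1/(b(-882, 47) + (Y(-199)/141333 + 444950/368801)) = 1/(47 + (-199/141333 + 444950/368801)) = 1/(47 + 62812726951/52123751733) = 1/(2512629058402/52123751733) = 52123751733/2512629058402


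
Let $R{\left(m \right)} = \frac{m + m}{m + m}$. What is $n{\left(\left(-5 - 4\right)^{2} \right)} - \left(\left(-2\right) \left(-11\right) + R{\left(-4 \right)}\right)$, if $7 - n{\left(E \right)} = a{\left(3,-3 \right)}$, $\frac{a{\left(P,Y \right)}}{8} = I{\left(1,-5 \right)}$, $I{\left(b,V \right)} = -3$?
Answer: $8$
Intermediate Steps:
$R{\left(m \right)} = 1$ ($R{\left(m \right)} = \frac{2 m}{2 m} = 2 m \frac{1}{2 m} = 1$)
$a{\left(P,Y \right)} = -24$ ($a{\left(P,Y \right)} = 8 \left(-3\right) = -24$)
$n{\left(E \right)} = 31$ ($n{\left(E \right)} = 7 - -24 = 7 + 24 = 31$)
$n{\left(\left(-5 - 4\right)^{2} \right)} - \left(\left(-2\right) \left(-11\right) + R{\left(-4 \right)}\right) = 31 - \left(\left(-2\right) \left(-11\right) + 1\right) = 31 - \left(22 + 1\right) = 31 - 23 = 8$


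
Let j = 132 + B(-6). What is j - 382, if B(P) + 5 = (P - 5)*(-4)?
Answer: -211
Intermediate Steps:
B(P) = 15 - 4*P (B(P) = -5 + (P - 5)*(-4) = -5 + (-5 + P)*(-4) = -5 + (20 - 4*P) = 15 - 4*P)
j = 171 (j = 132 + (15 - 4*(-6)) = 132 + (15 + 24) = 132 + 39 = 171)
j - 382 = 171 - 382 = -211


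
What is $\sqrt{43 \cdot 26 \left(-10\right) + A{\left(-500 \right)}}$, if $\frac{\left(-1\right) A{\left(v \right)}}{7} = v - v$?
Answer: $2 i \sqrt{2795} \approx 105.74 i$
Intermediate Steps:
$A{\left(v \right)} = 0$ ($A{\left(v \right)} = - 7 \left(v - v\right) = \left(-7\right) 0 = 0$)
$\sqrt{43 \cdot 26 \left(-10\right) + A{\left(-500 \right)}} = \sqrt{43 \cdot 26 \left(-10\right) + 0} = \sqrt{1118 \left(-10\right) + 0} = \sqrt{-11180 + 0} = \sqrt{-11180} = 2 i \sqrt{2795}$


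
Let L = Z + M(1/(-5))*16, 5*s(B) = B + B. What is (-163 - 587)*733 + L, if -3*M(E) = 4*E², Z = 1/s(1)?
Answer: -82462253/150 ≈ -5.4975e+5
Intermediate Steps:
s(B) = 2*B/5 (s(B) = (B + B)/5 = (2*B)/5 = 2*B/5)
Z = 5/2 (Z = 1/((⅖)*1) = 1/(⅖) = 5/2 ≈ 2.5000)
M(E) = -4*E²/3
L = 247/150 (L = 5/2 - 4*(1/(-5))²/3*16 = 5/2 - 4*(-⅕)²/3*16 = 5/2 - 4/3*1/25*16 = 5/2 - 4/75*16 = 5/2 - 64/75 = 247/150 ≈ 1.6467)
(-163 - 587)*733 + L = (-163 - 587)*733 + 247/150 = -750*733 + 247/150 = -549750 + 247/150 = -82462253/150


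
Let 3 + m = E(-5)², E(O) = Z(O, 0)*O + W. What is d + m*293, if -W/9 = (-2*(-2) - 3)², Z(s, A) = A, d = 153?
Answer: 23007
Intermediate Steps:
W = -9 (W = -9*(-2*(-2) - 3)² = -9*(4 - 3)² = -9*1² = -9*1 = -9)
E(O) = -9 (E(O) = 0*O - 9 = 0 - 9 = -9)
m = 78 (m = -3 + (-9)² = -3 + 81 = 78)
d + m*293 = 153 + 78*293 = 153 + 22854 = 23007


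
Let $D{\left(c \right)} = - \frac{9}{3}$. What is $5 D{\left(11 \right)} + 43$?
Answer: $28$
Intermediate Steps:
$D{\left(c \right)} = -3$ ($D{\left(c \right)} = \left(-9\right) \frac{1}{3} = -3$)
$5 D{\left(11 \right)} + 43 = 5 \left(-3\right) + 43 = -15 + 43 = 28$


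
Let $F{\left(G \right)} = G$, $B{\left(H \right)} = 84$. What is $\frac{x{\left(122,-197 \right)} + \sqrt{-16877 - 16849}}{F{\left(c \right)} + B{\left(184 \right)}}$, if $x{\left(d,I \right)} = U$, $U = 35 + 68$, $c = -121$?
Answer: $- \frac{103}{37} - \frac{i \sqrt{33726}}{37} \approx -2.7838 - 4.9634 i$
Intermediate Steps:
$U = 103$
$x{\left(d,I \right)} = 103$
$\frac{x{\left(122,-197 \right)} + \sqrt{-16877 - 16849}}{F{\left(c \right)} + B{\left(184 \right)}} = \frac{103 + \sqrt{-16877 - 16849}}{-121 + 84} = \frac{103 + \sqrt{-33726}}{-37} = \left(103 + i \sqrt{33726}\right) \left(- \frac{1}{37}\right) = - \frac{103}{37} - \frac{i \sqrt{33726}}{37}$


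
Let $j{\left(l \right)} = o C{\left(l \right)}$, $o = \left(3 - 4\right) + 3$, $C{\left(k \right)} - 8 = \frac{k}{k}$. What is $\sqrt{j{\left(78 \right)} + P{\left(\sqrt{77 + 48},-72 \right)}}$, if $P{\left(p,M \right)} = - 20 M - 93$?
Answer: $\sqrt{1365} \approx 36.946$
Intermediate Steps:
$C{\left(k \right)} = 9$ ($C{\left(k \right)} = 8 + \frac{k}{k} = 8 + 1 = 9$)
$o = 2$ ($o = -1 + 3 = 2$)
$j{\left(l \right)} = 18$ ($j{\left(l \right)} = 2 \cdot 9 = 18$)
$P{\left(p,M \right)} = -93 - 20 M$
$\sqrt{j{\left(78 \right)} + P{\left(\sqrt{77 + 48},-72 \right)}} = \sqrt{18 - -1347} = \sqrt{18 + \left(-93 + 1440\right)} = \sqrt{18 + 1347} = \sqrt{1365}$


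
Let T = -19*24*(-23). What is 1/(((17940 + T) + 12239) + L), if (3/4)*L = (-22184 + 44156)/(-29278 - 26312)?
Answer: 27795/1130324617 ≈ 2.4590e-5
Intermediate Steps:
T = 10488 (T = -456*(-23) = 10488)
L = -14648/27795 (L = 4*((-22184 + 44156)/(-29278 - 26312))/3 = 4*(21972/(-55590))/3 = 4*(21972*(-1/55590))/3 = (4/3)*(-3662/9265) = -14648/27795 ≈ -0.52700)
1/(((17940 + T) + 12239) + L) = 1/(((17940 + 10488) + 12239) - 14648/27795) = 1/((28428 + 12239) - 14648/27795) = 1/(40667 - 14648/27795) = 1/(1130324617/27795) = 27795/1130324617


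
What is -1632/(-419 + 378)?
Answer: 1632/41 ≈ 39.805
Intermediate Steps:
-1632/(-419 + 378) = -1632/(-41) = -1/41*(-1632) = 1632/41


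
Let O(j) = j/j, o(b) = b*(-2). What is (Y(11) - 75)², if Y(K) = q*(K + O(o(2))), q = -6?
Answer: 21609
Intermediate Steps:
o(b) = -2*b
O(j) = 1
Y(K) = -6 - 6*K (Y(K) = -6*(K + 1) = -6*(1 + K) = -6 - 6*K)
(Y(11) - 75)² = ((-6 - 6*11) - 75)² = ((-6 - 66) - 75)² = (-72 - 75)² = (-147)² = 21609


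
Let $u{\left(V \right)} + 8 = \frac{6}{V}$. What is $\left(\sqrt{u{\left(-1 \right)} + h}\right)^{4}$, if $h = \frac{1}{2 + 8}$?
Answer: $\frac{19321}{100} \approx 193.21$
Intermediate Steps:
$u{\left(V \right)} = -8 + \frac{6}{V}$
$h = \frac{1}{10} \approx 0.1$
$\left(\sqrt{u{\left(-1 \right)} + h}\right)^{4} = \left(\sqrt{\left(-8 + \frac{6}{-1}\right) + \frac{1}{10}}\right)^{4} = \left(\sqrt{\left(-8 + 6 \left(-1\right)\right) + \frac{1}{10}}\right)^{4} = \left(\sqrt{\left(-8 - 6\right) + \frac{1}{10}}\right)^{4} = \left(\sqrt{-14 + \frac{1}{10}}\right)^{4} = \left(\sqrt{- \frac{139}{10}}\right)^{4} = \left(\frac{i \sqrt{1390}}{10}\right)^{4} = \frac{19321}{100}$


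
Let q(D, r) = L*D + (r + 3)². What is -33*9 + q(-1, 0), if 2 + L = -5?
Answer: -281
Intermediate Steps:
L = -7 (L = -2 - 5 = -7)
q(D, r) = (3 + r)² - 7*D (q(D, r) = -7*D + (r + 3)² = -7*D + (3 + r)² = (3 + r)² - 7*D)
-33*9 + q(-1, 0) = -33*9 + ((3 + 0)² - 7*(-1)) = -297 + (3² + 7) = -297 + (9 + 7) = -297 + 16 = -281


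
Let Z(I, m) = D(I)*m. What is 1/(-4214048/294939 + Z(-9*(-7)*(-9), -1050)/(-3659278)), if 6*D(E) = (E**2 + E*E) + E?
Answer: 154180542006/2533891000033 ≈ 0.060847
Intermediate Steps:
D(E) = E**2/3 + E/6 (D(E) = ((E**2 + E*E) + E)/6 = ((E**2 + E**2) + E)/6 = (2*E**2 + E)/6 = (E + 2*E**2)/6 = E**2/3 + E/6)
Z(I, m) = I*m*(1 + 2*I)/6 (Z(I, m) = (I*(1 + 2*I)/6)*m = I*m*(1 + 2*I)/6)
1/(-4214048/294939 + Z(-9*(-7)*(-9), -1050)/(-3659278)) = 1/(-4214048/294939 + ((1/6)*(-9*(-7)*(-9))*(-1050)*(1 + 2*(-9*(-7)*(-9))))/(-3659278)) = 1/(-4214048*1/294939 + ((1/6)*(63*(-9))*(-1050)*(1 + 2*(63*(-9))))*(-1/3659278)) = 1/(-4214048/294939 + ((1/6)*(-567)*(-1050)*(1 + 2*(-567)))*(-1/3659278)) = 1/(-4214048/294939 + ((1/6)*(-567)*(-1050)*(1 - 1134))*(-1/3659278)) = 1/(-4214048/294939 + ((1/6)*(-567)*(-1050)*(-1133))*(-1/3659278)) = 1/(-4214048/294939 - 112421925*(-1/3659278)) = 1/(-4214048/294939 + 16060275/522754) = 1/(2533891000033/154180542006) = 154180542006/2533891000033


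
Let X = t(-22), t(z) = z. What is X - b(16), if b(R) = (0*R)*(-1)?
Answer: -22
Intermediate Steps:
X = -22
b(R) = 0 (b(R) = 0*(-1) = 0)
X - b(16) = -22 - 1*0 = -22 + 0 = -22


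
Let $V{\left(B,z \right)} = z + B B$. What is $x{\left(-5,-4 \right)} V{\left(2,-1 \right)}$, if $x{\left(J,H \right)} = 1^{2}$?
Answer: $3$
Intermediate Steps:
$V{\left(B,z \right)} = z + B^{2}$
$x{\left(J,H \right)} = 1$
$x{\left(-5,-4 \right)} V{\left(2,-1 \right)} = 1 \left(-1 + 2^{2}\right) = 1 \left(-1 + 4\right) = 1 \cdot 3 = 3$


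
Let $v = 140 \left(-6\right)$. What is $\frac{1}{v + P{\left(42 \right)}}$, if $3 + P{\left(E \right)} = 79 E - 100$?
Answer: $\frac{1}{2375} \approx 0.00042105$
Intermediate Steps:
$v = -840$
$P{\left(E \right)} = -103 + 79 E$ ($P{\left(E \right)} = -3 + \left(79 E - 100\right) = -3 + \left(-100 + 79 E\right) = -103 + 79 E$)
$\frac{1}{v + P{\left(42 \right)}} = \frac{1}{-840 + \left(-103 + 79 \cdot 42\right)} = \frac{1}{-840 + \left(-103 + 3318\right)} = \frac{1}{-840 + 3215} = \frac{1}{2375}$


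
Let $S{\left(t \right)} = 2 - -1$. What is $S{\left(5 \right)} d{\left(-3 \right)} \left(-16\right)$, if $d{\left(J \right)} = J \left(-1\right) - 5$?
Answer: $96$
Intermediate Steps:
$S{\left(t \right)} = 3$ ($S{\left(t \right)} = 2 + 1 = 3$)
$d{\left(J \right)} = -5 - J$ ($d{\left(J \right)} = - J - 5 = -5 - J$)
$S{\left(5 \right)} d{\left(-3 \right)} \left(-16\right) = 3 \left(-5 - -3\right) \left(-16\right) = 3 \left(-5 + 3\right) \left(-16\right) = 3 \left(-2\right) \left(-16\right) = \left(-6\right) \left(-16\right) = 96$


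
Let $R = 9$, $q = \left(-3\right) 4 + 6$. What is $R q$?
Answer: $-54$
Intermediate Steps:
$q = -6$ ($q = -12 + 6 = -6$)
$R q = 9 \left(-6\right) = -54$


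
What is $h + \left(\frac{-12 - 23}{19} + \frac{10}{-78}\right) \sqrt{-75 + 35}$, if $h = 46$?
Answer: $46 - \frac{2920 i \sqrt{10}}{741} \approx 46.0 - 12.461 i$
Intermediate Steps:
$h + \left(\frac{-12 - 23}{19} + \frac{10}{-78}\right) \sqrt{-75 + 35} = 46 + \left(\frac{-12 - 23}{19} + \frac{10}{-78}\right) \sqrt{-75 + 35} = 46 + \left(\left(-12 - 23\right) \frac{1}{19} + 10 \left(- \frac{1}{78}\right)\right) \sqrt{-40} = 46 + \left(\left(-35\right) \frac{1}{19} - \frac{5}{39}\right) 2 i \sqrt{10} = 46 + \left(- \frac{35}{19} - \frac{5}{39}\right) 2 i \sqrt{10} = 46 - \frac{1460 \cdot 2 i \sqrt{10}}{741} = 46 - \frac{2920 i \sqrt{10}}{741}$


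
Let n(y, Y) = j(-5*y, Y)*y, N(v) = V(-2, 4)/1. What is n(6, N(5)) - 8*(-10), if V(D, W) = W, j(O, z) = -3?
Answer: 62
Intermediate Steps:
N(v) = 4 (N(v) = 4/1 = 4*1 = 4)
n(y, Y) = -3*y
n(6, N(5)) - 8*(-10) = -3*6 - 8*(-10) = -18 + 80 = 62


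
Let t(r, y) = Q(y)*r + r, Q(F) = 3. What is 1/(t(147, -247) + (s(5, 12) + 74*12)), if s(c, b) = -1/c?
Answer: 5/7379 ≈ 0.00067760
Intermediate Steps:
t(r, y) = 4*r (t(r, y) = 3*r + r = 4*r)
1/(t(147, -247) + (s(5, 12) + 74*12)) = 1/(4*147 + (-1/5 + 74*12)) = 1/(588 + (-1*⅕ + 888)) = 1/(588 + (-⅕ + 888)) = 1/(588 + 4439/5) = 1/(7379/5) = 5/7379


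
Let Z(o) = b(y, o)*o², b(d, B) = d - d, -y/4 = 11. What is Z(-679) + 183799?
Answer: 183799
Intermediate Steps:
y = -44 (y = -4*11 = -44)
b(d, B) = 0
Z(o) = 0 (Z(o) = 0*o² = 0)
Z(-679) + 183799 = 0 + 183799 = 183799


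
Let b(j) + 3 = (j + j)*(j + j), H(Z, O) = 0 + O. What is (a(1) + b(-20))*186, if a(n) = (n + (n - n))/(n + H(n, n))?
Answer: 297135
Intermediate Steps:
H(Z, O) = O
b(j) = -3 + 4*j² (b(j) = -3 + (j + j)*(j + j) = -3 + (2*j)*(2*j) = -3 + 4*j²)
a(n) = ½ (a(n) = (n + (n - n))/(n + n) = (n + 0)/((2*n)) = n*(1/(2*n)) = ½)
(a(1) + b(-20))*186 = (½ + (-3 + 4*(-20)²))*186 = (½ + (-3 + 4*400))*186 = (½ + (-3 + 1600))*186 = (½ + 1597)*186 = (3195/2)*186 = 297135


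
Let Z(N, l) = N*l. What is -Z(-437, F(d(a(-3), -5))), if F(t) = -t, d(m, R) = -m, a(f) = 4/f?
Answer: -1748/3 ≈ -582.67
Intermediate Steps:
-Z(-437, F(d(a(-3), -5))) = -(-437)*(-(-1)*4/(-3)) = -(-437)*(-(-1)*4*(-⅓)) = -(-437)*(-(-1)*(-4)/3) = -(-437)*(-1*4/3) = -(-437)*(-4)/3 = -1*1748/3 = -1748/3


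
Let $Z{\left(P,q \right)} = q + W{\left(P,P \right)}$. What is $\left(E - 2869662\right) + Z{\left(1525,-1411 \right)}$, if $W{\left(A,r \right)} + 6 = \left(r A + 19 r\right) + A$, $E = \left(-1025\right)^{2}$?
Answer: $535671$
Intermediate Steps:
$E = 1050625$
$W{\left(A,r \right)} = -6 + A + 19 r + A r$ ($W{\left(A,r \right)} = -6 + \left(\left(r A + 19 r\right) + A\right) = -6 + \left(\left(A r + 19 r\right) + A\right) = -6 + \left(\left(19 r + A r\right) + A\right) = -6 + \left(A + 19 r + A r\right) = -6 + A + 19 r + A r$)
$Z{\left(P,q \right)} = -6 + q + P^{2} + 20 P$ ($Z{\left(P,q \right)} = q + \left(-6 + P + 19 P + P P\right) = q + \left(-6 + P + 19 P + P^{2}\right) = q + \left(-6 + P^{2} + 20 P\right) = -6 + q + P^{2} + 20 P$)
$\left(E - 2869662\right) + Z{\left(1525,-1411 \right)} = \left(1050625 - 2869662\right) + \left(-6 - 1411 + 1525^{2} + 20 \cdot 1525\right) = -1819037 + \left(-6 - 1411 + 2325625 + 30500\right) = -1819037 + 2354708 = 535671$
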